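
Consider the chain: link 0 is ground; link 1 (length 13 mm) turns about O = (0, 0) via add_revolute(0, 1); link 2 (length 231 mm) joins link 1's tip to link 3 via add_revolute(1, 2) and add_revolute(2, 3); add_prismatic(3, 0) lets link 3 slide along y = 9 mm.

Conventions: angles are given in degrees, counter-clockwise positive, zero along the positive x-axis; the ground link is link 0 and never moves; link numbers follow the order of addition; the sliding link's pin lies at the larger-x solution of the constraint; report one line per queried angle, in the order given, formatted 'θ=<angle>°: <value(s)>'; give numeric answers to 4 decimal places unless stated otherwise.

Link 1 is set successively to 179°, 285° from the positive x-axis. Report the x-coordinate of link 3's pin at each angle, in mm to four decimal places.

geometry: r = 13 mm, L = 231 mm, e = 9 mm
θ=179°: crank pin P = (r cos θ, r sin θ) = (-12.998020, 0.226881)
θ=179°: h = r sin θ − e = 0.226881 − 9 = -8.773119
θ=179°: x = r cos θ + √(L² − h²) = -12.998020 + 230.833343 = 217.835323
θ=285°: crank pin P = (r cos θ, r sin θ) = (3.364648, -12.557036)
θ=285°: h = r sin θ − e = -12.557036 − 9 = -21.557036
θ=285°: x = r cos θ + √(L² − h²) = 3.364648 + 229.991944 = 233.356591

θ=179°: 217.8353
θ=285°: 233.3566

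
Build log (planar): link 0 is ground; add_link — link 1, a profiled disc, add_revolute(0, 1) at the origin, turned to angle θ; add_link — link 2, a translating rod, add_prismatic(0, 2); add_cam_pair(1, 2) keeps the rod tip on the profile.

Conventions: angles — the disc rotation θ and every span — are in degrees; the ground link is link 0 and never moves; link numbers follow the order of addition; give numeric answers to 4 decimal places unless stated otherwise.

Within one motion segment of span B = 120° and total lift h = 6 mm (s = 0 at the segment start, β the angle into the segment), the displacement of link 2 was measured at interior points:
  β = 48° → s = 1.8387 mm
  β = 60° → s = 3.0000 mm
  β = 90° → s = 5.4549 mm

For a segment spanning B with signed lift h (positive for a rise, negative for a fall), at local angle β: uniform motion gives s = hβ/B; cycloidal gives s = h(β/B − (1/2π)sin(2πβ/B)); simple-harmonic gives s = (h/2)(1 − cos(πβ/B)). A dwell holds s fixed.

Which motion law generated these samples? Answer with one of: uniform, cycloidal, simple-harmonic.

candidates at β/B = r: uniform s = h·r (linear in β); cycloidal s = h·(r − sin(2πr)/(2π)); simple-harmonic s = (h/2)(1 − cos(πr))
β=48°: printed 1.8387 | uniform 2.4000, cycloidal 1.8387, simple-harmonic 2.0729
β=60°: printed 3.0000 | uniform 3.0000, cycloidal 3.0000, simple-harmonic 3.0000
β=90°: printed 5.4549 | uniform 4.5000, cycloidal 5.4549, simple-harmonic 5.1213
only one law matches every sample → cycloidal

cycloidal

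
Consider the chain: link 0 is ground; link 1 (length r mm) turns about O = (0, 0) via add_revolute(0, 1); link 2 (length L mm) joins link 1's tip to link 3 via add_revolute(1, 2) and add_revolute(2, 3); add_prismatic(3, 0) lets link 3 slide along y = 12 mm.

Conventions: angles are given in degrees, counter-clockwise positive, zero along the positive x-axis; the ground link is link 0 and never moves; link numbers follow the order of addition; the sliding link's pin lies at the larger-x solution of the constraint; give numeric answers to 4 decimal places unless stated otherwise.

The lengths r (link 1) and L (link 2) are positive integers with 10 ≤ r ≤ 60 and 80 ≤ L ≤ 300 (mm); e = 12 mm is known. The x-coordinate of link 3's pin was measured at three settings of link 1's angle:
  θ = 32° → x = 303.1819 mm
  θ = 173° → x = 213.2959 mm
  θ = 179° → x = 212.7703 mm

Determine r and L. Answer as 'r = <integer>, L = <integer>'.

constraint per measurement: (x − r cos θ)² + (r sin θ − e)² = L²
subtracting the θ₁ and θ₂ equations cancels the r² and L² terms:
r = (x₁² − x₂²) / (2[(x₁cos θ₁ + e sin θ₁) − (x₂cos θ₂ + e sin θ₂)]) = 49.0000 → r = 49
L² = (x₁ − r cos θ₁)² + (r sin θ₁ − e)² = 68644.0218 → L = 262.0000 → L = 262
check at θ₃=179°: x = 212.7703 (printed 212.7703) ✓

r = 49, L = 262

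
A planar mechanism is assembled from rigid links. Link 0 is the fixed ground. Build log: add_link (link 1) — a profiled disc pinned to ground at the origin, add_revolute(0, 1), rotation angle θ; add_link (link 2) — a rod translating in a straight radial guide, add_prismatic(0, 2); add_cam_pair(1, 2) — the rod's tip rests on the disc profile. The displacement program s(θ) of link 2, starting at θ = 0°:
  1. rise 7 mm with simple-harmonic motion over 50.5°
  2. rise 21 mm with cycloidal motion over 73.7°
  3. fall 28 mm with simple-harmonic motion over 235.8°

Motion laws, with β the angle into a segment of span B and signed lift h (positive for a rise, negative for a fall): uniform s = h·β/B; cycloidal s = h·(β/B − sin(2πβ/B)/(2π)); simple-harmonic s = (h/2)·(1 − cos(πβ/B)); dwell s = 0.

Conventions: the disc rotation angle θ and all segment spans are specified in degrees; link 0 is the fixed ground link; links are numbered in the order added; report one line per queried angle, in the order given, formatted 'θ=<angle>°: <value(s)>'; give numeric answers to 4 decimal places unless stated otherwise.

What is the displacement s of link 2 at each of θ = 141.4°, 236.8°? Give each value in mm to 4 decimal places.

seg 1 [0°–50.5°] simple-harmonic, h=7: full span → s += 7 → s = 7.0000
seg 2 [50.5°–124.2°] cycloidal, h=21: full span → s += 21 → s = 28.0000
seg 3 [124.2°–360°] simple-harmonic, h=-28: θ=141.4° here. β=17.2, B=235.8. -28/2·(1 − cos(π·0.0729)) = -0.3660 → s = 27.6340
seg 3 [124.2°–360°] simple-harmonic, h=-28: θ=236.8° here. β=112.6, B=235.8. -28/2·(1 − cos(π·0.4775)) = -13.0122 → s = 14.9878

θ=141.4°: 27.6340
θ=236.8°: 14.9878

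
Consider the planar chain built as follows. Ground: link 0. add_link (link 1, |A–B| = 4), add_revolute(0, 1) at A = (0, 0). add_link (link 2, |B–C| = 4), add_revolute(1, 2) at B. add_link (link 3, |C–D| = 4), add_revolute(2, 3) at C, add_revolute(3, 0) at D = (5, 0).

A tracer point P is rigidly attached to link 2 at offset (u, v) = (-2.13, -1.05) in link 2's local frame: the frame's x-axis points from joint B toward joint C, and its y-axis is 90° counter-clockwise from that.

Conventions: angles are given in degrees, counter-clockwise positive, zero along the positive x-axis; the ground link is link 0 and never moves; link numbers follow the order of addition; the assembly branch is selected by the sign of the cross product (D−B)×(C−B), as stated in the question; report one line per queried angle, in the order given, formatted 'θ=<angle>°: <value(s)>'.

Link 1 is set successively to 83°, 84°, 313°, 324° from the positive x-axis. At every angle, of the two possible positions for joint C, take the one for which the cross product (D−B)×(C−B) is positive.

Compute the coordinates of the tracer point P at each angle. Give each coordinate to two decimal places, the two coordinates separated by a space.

A=(0,0), D=(5.00,0)
θ=83°: B = A + 4.00·(cos83°, sin83°) = (0.4875, 3.9702)
θ=83°: |BD| = 6.0104
θ=83°: circle(B,4.00) ∩ circle(D,4.00): a=3.0052, h=2.6398
θ=83°:   candidates: C₊=(4.4875,3.9670) cross=15.866; C₋=(1.0000,0.0032) cross=-15.866
θ=83°:   branch + wants cross > 0 → take C=(4.4875,3.9670) (cross=15.866)
θ=83°: ex = (C−B)/|BC| = (1.0000,-0.0008); ey = (0.0008,1.0000)
θ=83°: P = B + -2.13·ex + -1.05·ey = (-1.6434,2.9219)
θ=84°: B = A + 4.00·(cos84°, sin84°) = (0.4181, 3.9781)
θ=84°: |BD| = 6.0679
θ=84°: circle(B,4.00) ∩ circle(D,4.00): a=3.0339, h=2.6068
θ=84°:   candidates: C₊=(4.4181,3.9574) cross=15.818; C₋=(1.0001,0.0206) cross=-15.818
θ=84°:   branch + wants cross > 0 → take C=(4.4181,3.9574) (cross=15.818)
θ=84°: ex = (C−B)/|BC| = (1.0000,-0.0052); ey = (0.0052,1.0000)
θ=84°: P = B + -2.13·ex + -1.05·ey = (-1.7173,2.9391)
θ=313°: B = A + 4.00·(cos313°, sin313°) = (2.7280, -2.9254)
θ=313°: |BD| = 3.7041
θ=313°: circle(B,4.00) ∩ circle(D,4.00): a=1.8520, h=3.5454
θ=313°:   candidates: C₊=(1.0639,0.7120) cross=13.132; C₋=(6.6641,-3.6374) cross=-13.132
θ=313°:   branch + wants cross > 0 → take C=(1.0639,0.7120) (cross=13.132)
θ=313°: ex = (C−B)/|BC| = (-0.4160,0.9094); ey = (-0.9094,-0.4160)
θ=313°: P = B + -2.13·ex + -1.05·ey = (4.5690,-4.4255)
θ=324°: B = A + 4.00·(cos324°, sin324°) = (3.2361, -2.3511)
θ=324°: |BD| = 2.9393
θ=324°: circle(B,4.00) ∩ circle(D,4.00): a=1.4696, h=3.7202
θ=324°:   candidates: C₊=(1.1422,1.0570) cross=10.935; C₋=(7.0939,-3.4082) cross=-10.935
θ=324°:   branch + wants cross > 0 → take C=(1.1422,1.0570) (cross=10.935)
θ=324°: ex = (C−B)/|BC| = (-0.5235,0.8520); ey = (-0.8520,-0.5235)
θ=324°: P = B + -2.13·ex + -1.05·ey = (5.2457,-3.6164)

θ=83°: -1.64 2.92
θ=84°: -1.72 2.94
θ=313°: 4.57 -4.43
θ=324°: 5.25 -3.62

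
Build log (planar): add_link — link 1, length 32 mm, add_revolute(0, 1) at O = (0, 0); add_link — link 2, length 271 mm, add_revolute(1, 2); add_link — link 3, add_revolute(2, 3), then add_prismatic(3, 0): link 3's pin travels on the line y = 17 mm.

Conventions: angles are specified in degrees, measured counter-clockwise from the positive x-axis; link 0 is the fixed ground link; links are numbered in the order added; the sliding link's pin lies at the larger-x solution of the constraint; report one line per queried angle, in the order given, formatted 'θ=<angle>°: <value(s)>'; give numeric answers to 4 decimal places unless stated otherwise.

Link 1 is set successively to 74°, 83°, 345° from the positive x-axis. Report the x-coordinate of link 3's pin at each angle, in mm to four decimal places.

geometry: r = 32 mm, L = 271 mm, e = 17 mm
θ=74°: crank pin P = (r cos θ, r sin θ) = (8.820395, 30.760374)
θ=74°: h = r sin θ − e = 30.760374 − 17 = 13.760374
θ=74°: x = r cos θ + √(L² − h²) = 8.820395 + 270.650424 = 279.470820
θ=83°: crank pin P = (r cos θ, r sin θ) = (3.899819, 31.761477)
θ=83°: h = r sin θ − e = 31.761477 − 17 = 14.761477
θ=83°: x = r cos θ + √(L² − h²) = 3.899819 + 270.597670 = 274.497489
θ=345°: crank pin P = (r cos θ, r sin θ) = (30.909626, -8.282209)
θ=345°: h = r sin θ − e = -8.282209 − 17 = -25.282209
θ=345°: x = r cos θ + √(L² − h²) = 30.909626 + 269.818105 = 300.727732

θ=74°: 279.4708
θ=83°: 274.4975
θ=345°: 300.7277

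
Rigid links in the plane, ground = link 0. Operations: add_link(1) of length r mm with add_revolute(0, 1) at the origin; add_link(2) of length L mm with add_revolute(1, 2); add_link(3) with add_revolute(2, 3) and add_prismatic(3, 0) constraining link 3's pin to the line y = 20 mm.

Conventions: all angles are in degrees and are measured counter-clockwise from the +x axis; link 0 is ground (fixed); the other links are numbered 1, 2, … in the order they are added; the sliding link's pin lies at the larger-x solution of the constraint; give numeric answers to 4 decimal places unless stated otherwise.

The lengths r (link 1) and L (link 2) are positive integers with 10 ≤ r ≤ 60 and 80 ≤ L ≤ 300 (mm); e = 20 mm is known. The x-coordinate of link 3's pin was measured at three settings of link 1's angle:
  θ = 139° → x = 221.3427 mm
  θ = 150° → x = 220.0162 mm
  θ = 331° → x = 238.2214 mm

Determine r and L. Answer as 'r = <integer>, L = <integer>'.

constraint per measurement: (x − r cos θ)² + (r sin θ − e)² = L²
subtracting the θ₁ and θ₂ equations cancels the r² and L² terms:
r = (x₁² − x₂²) / (2[(x₁cos θ₁ + e sin θ₁) − (x₂cos θ₂ + e sin θ₂)]) = 11.0002 → r = 11
L² = (x₁ − r cos θ₁)² + (r sin θ₁ − e)² = 52900.0129 → L = 230.0000 → L = 230
check at θ₃=331°: x = 238.2214 (printed 238.2214) ✓

r = 11, L = 230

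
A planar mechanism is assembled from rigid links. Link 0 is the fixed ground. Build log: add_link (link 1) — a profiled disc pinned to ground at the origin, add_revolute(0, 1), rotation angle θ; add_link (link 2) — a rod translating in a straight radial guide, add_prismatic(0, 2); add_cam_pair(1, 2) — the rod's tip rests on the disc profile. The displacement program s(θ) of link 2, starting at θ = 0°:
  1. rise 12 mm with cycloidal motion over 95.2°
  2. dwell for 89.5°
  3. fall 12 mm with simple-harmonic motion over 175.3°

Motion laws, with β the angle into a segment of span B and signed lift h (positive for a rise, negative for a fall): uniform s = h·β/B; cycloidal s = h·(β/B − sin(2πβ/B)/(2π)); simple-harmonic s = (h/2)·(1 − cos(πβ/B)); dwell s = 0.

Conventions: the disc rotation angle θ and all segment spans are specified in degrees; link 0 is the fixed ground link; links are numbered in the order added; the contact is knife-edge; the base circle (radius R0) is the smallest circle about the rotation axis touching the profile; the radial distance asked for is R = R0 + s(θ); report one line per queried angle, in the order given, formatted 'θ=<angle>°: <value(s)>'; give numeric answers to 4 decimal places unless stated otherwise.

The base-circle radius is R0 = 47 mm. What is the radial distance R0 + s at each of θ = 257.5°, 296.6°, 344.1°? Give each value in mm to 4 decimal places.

seg 1 [0°–95.2°] cycloidal, h=12: full span → s += 12 → s = 12.0000
seg 2 [95.2°–184.7°] dwell: s stays 12.0000
seg 3 [184.7°–360°] simple-harmonic, h=-12: θ=257.5° here. β=72.8, B=175.3. -12/2·(1 − cos(π·0.4153)) = -4.4220 → s = 7.5780
seg 3 [184.7°–360°] simple-harmonic, h=-12: θ=296.6° here. β=111.9, B=175.3. -12/2·(1 − cos(π·0.6383)) = -8.5262 → s = 3.4738
seg 3 [184.7°–360°] simple-harmonic, h=-12: θ=344.1° here. β=159.4, B=175.3. -12/2·(1 − cos(π·0.9093)) = -11.7581 → s = 0.2419
θ=257.5°: R = R0 + s = 47 + 7.5780 = 54.5780
θ=296.6°: R = R0 + s = 47 + 3.4738 = 50.4738
θ=344.1°: R = R0 + s = 47 + 0.2419 = 47.2419

θ=257.5°: 54.5780
θ=296.6°: 50.4738
θ=344.1°: 47.2419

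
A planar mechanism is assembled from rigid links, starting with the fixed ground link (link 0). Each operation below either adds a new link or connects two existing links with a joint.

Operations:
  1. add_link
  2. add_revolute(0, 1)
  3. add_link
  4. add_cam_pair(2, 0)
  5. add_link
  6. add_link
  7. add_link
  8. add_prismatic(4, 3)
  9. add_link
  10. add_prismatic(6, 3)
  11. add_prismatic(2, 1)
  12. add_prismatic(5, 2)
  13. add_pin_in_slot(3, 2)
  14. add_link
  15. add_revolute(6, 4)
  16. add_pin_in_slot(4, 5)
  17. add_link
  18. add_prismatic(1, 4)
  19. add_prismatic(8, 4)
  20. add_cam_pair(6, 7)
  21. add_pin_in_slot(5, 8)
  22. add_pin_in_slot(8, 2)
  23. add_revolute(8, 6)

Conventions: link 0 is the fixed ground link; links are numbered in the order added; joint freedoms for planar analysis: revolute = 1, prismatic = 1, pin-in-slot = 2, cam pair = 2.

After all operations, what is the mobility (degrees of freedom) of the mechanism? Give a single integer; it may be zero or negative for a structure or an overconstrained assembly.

ground; <1,0,0>
#1 <2,0,0>
R:0↔1 J1 <2,1,0>
#2 <3,1,0>
C:2↔0 J2 <3,1,1>
#3 <4,1,1>
#4 <5,1,1>
#5 <6,1,1>
P:4↔3 J1 <6,2,1>
#6 <7,2,1>
P:6↔3 J1 <7,3,1>
P:2↔1 J1 <7,4,1>
P:5↔2 J1 <7,5,1>
PS:3↔2 J2 <7,5,2>
#7 <8,5,2>
R:6↔4 J1 <8,6,2>
PS:4↔5 J2 <8,6,3>
#8 <9,6,3>
P:1↔4 J1 <9,7,3>
P:8↔4 J1 <9,8,3>
C:6↔7 J2 <9,8,4>
PS:5↔8 J2 <9,8,5>
PS:8↔2 J2 <9,8,6>
R:8↔6 J1 <9,9,6>
3×8 − 2×9 − 1×6 = 0

M = 0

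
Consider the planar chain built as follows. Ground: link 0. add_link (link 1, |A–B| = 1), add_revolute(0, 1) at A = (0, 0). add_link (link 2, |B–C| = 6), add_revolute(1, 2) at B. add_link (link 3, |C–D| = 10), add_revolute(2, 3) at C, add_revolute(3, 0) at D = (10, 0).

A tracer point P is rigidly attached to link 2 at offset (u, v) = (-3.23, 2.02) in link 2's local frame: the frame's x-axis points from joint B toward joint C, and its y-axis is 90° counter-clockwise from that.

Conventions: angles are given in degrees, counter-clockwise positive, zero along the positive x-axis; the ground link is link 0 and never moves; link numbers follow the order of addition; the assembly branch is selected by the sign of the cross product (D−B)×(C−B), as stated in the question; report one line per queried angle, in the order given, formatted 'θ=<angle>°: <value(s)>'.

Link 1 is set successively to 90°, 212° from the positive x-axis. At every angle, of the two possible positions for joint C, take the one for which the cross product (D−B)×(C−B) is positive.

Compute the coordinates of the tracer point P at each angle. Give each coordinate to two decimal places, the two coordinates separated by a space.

A=(0,0), D=(10.00,0)
θ=90°: B = A + 1.00·(cos90°, sin90°) = (0.0000, 1.0000)
θ=90°: |BD| = 10.0499
θ=90°: circle(B,6.00) ∩ circle(D,10.00): a=1.8408, h=5.7106
θ=90°:   candidates: C₊=(2.3999,6.4991) cross=57.391; C₋=(1.2635,-4.8655) cross=-57.391
θ=90°:   branch + wants cross > 0 → take C=(2.3999,6.4991) (cross=57.391)
θ=90°: ex = (C−B)/|BC| = (0.4000,0.9165); ey = (-0.9165,0.4000)
θ=90°: P = B + -3.23·ex + 2.02·ey = (-3.1433,-1.1524)
θ=212°: B = A + 1.00·(cos212°, sin212°) = (-0.8480, -0.5299)
θ=212°: |BD| = 10.8610
θ=212°: circle(B,6.00) ∩ circle(D,10.00): a=2.4842, h=5.4616
θ=212°:   candidates: C₊=(1.3667,5.0464) cross=59.318; C₋=(1.8996,-5.8638) cross=-59.318
θ=212°:   branch + wants cross > 0 → take C=(1.3667,5.0464) (cross=59.318)
θ=212°: ex = (C−B)/|BC| = (0.3691,0.9294); ey = (-0.9294,0.3691)
θ=212°: P = B + -3.23·ex + 2.02·ey = (-3.9177,-2.7862)

θ=90°: -3.14 -1.15
θ=212°: -3.92 -2.79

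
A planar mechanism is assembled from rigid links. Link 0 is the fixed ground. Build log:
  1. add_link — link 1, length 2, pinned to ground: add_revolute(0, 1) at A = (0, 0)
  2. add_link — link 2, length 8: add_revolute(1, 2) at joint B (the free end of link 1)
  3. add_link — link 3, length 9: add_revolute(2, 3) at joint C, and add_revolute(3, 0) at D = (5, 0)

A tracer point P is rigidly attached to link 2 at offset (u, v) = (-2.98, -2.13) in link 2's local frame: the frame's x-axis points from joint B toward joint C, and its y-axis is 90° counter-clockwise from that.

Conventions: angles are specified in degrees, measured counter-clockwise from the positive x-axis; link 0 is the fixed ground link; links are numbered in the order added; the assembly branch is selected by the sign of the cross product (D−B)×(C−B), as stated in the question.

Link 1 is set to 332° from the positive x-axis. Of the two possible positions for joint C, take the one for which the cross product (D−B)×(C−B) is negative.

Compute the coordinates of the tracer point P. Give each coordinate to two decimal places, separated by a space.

A=(0,0), D=(5.00,0)
B = A + 2.00·(cos332°, sin332°) = (1.7659, -0.9389)
|BD| = 3.3676
circle(B,8.00) ∩ circle(D,9.00): a=-0.8402, h=7.9558
  candidates: C₊=(-1.2591,6.4671) cross=26.792; C₋=(3.1772,-8.8135) cross=-26.792
  branch - wants cross < 0 → take C=(3.1772,-8.8135) (cross=-26.792)
ex = (C−B)/|BC| = (0.1764,-0.9843); ey = (0.9843,0.1764)
P = B + -2.98·ex + -2.13·ey = (-0.8564,1.6186)

-0.86 1.62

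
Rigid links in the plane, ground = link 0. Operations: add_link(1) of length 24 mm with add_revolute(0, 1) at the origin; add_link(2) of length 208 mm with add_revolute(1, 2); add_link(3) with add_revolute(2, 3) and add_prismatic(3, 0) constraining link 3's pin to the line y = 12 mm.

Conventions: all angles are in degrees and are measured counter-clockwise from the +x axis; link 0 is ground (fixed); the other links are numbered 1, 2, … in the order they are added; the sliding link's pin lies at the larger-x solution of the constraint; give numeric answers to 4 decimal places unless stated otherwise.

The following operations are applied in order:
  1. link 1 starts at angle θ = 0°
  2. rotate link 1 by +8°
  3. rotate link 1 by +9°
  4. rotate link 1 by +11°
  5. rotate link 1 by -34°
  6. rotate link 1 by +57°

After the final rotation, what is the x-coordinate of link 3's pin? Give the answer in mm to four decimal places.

geometry: r = 24 mm, L = 208 mm, e = 12 mm; θ starts at 0°
rotate link 1 by +8°: θ ← 0° +8° = 8°
rotate link 1 by +9°: θ ← 8° +9° = 17°
rotate link 1 by +11°: θ ← 17° +11° = 28°
rotate link 1 by -34°: θ ← 28° -34° = -6°
rotate link 1 by +57°: θ ← -6° +57° = 51°
crank pin P = (r cos θ, r sin θ) = (15.103689, 18.651503)
h = r sin θ − e = 18.651503 − 12 = 6.651503
x = r cos θ + √(L² − h²) = 15.103689 + 207.893621 = 222.997310

222.9973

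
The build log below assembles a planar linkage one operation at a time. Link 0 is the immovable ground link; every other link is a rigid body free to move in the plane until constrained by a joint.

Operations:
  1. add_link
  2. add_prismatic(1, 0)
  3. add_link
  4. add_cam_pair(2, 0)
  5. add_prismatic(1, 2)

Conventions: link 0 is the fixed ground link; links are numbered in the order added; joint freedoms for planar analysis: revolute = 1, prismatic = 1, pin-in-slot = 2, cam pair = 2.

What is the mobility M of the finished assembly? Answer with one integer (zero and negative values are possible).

link 0 = ground. State L|J1|J2 = 1|0|0
+link1  2|0|0
P(1,0) f=1→J1  2|1|0
+link2  3|1|0
C(2,0) f=2→J2  3|1|1
P(1,2) f=1→J1  3|2|1
M = 3(3−1)−2·2−1 = 6−4−1 = 1

M = 1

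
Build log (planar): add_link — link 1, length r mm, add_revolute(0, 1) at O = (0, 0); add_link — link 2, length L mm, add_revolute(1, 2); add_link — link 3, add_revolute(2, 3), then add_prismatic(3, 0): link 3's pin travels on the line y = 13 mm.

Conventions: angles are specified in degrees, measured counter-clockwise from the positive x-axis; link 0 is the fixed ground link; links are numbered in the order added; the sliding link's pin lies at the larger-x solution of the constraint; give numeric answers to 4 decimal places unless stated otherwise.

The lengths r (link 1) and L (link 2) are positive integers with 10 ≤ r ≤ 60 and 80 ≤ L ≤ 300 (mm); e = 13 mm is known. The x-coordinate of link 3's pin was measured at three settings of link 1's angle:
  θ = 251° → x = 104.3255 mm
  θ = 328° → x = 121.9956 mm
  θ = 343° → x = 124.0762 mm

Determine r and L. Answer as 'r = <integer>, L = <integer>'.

constraint per measurement: (x − r cos θ)² + (r sin θ − e)² = L²
subtracting the θ₁ and θ₂ equations cancels the r² and L² terms:
r = (x₁² − x₂²) / (2[(x₁cos θ₁ + e sin θ₁) − (x₂cos θ₂ + e sin θ₂)]) = 14.0000 → r = 14
L² = (x₁ − r cos θ₁)² + (r sin θ₁ − e)² = 12544.0004 → L = 112.0000 → L = 112
check at θ₃=343°: x = 124.0762 (printed 124.0762) ✓

r = 14, L = 112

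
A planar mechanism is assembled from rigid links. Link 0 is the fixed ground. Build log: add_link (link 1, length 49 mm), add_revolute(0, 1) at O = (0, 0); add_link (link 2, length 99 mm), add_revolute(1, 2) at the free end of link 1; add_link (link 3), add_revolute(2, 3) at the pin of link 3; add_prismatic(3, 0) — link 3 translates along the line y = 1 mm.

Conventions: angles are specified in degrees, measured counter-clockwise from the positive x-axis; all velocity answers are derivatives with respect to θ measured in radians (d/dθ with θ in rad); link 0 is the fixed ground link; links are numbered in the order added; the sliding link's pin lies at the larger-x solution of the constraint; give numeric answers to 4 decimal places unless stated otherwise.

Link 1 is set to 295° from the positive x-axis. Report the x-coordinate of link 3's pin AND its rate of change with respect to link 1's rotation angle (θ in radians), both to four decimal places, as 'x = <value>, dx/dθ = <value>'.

geometry: r = 49 mm, L = 99 mm, e = 1 mm
crank pin P = (r cos θ, r sin θ) = (20.708295, -44.409082)
h = r sin θ − e = -44.409082 − 1 = -45.409082
x = r cos θ + √(L² − h²) = 20.708295 + 87.971673 = 108.679968
dx/dθ = −r sin θ − h·r cos θ/√(L² − h²) (θ in radians; h = -45.409082) = 55.098257

x = 108.6800, dx/dθ = 55.0983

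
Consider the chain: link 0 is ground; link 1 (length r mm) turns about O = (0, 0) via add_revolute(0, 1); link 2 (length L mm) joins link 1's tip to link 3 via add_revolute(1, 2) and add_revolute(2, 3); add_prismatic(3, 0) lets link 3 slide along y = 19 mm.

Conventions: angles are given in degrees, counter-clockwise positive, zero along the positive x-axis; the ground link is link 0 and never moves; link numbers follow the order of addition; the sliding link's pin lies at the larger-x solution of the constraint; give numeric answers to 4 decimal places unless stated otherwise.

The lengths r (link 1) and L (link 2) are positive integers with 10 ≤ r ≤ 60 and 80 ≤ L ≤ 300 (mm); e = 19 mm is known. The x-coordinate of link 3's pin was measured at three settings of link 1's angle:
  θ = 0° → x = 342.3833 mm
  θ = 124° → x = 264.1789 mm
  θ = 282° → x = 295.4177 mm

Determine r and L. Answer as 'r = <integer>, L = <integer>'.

constraint per measurement: (x − r cos θ)² + (r sin θ − e)² = L²
subtracting the θ₁ and θ₂ equations cancels the r² and L² terms:
r = (x₁² − x₂²) / (2[(x₁cos θ₁ + e sin θ₁) − (x₂cos θ₂ + e sin θ₂)]) = 50.0000 → r = 50
L² = (x₁ − r cos θ₁)² + (r sin θ₁ − e)² = 85848.9941 → L = 293.0000 → L = 293
check at θ₃=282°: x = 295.4177 (printed 295.4177) ✓

r = 50, L = 293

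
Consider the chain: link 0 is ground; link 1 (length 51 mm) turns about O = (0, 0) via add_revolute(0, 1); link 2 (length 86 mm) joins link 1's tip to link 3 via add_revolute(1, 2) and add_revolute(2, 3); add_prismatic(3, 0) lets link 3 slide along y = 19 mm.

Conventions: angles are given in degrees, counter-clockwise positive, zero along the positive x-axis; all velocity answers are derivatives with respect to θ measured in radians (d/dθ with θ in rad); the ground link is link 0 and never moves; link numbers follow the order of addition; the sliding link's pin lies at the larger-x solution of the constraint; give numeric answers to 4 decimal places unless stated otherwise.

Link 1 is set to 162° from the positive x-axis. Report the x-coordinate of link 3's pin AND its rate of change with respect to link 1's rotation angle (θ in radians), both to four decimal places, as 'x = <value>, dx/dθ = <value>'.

geometry: r = 51 mm, L = 86 mm, e = 19 mm
crank pin P = (r cos θ, r sin θ) = (-48.503882, 15.759867)
h = r sin θ − e = 15.759867 − 19 = -3.240133
x = r cos θ + √(L² − h²) = -48.503882 + 85.938941 = 37.435058
dx/dθ = −r sin θ − h·r cos θ/√(L² − h²) (θ in radians; h = -3.240133) = -17.588596

x = 37.4351, dx/dθ = -17.5886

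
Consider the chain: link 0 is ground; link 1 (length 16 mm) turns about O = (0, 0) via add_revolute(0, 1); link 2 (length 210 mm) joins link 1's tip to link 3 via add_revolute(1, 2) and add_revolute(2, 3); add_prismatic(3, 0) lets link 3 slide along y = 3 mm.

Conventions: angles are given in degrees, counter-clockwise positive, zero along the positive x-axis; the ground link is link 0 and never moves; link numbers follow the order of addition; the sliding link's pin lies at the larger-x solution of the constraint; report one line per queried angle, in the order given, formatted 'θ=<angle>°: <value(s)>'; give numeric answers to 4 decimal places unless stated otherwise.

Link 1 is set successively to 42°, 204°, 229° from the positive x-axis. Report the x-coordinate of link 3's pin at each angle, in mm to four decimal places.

geometry: r = 16 mm, L = 210 mm, e = 3 mm
θ=42°: crank pin P = (r cos θ, r sin θ) = (11.890317, 10.706090)
θ=42°: h = r sin θ − e = 10.706090 − 3 = 7.706090
θ=42°: x = r cos θ + √(L² − h²) = 11.890317 + 209.858562 = 221.748880
θ=204°: crank pin P = (r cos θ, r sin θ) = (-14.616727, -6.507786)
θ=204°: h = r sin θ − e = -6.507786 − 3 = -9.507786
θ=204°: x = r cos θ + √(L² − h²) = -14.616727 + 209.784656 = 195.167929
θ=229°: crank pin P = (r cos θ, r sin θ) = (-10.496944, -12.075353)
θ=229°: h = r sin θ − e = -12.075353 − 3 = -15.075353
θ=229°: x = r cos θ + √(L² − h²) = -10.496944 + 209.458191 = 198.961246

θ=42°: 221.7489
θ=204°: 195.1679
θ=229°: 198.9612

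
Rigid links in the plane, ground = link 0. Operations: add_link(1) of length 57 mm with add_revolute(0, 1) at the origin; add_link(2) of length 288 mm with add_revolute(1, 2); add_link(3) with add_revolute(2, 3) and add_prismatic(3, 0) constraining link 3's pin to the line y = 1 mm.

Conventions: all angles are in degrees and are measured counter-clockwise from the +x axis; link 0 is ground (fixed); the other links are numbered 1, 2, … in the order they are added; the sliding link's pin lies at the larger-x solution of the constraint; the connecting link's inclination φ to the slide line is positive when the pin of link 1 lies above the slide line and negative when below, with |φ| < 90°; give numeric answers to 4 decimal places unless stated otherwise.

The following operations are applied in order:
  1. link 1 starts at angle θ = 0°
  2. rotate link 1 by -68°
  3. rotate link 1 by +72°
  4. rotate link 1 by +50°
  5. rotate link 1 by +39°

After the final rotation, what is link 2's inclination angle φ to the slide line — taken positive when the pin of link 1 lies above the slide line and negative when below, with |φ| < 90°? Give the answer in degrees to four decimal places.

geometry: r = 57 mm, L = 288 mm, e = 1 mm; θ starts at 0°
rotate link 1 by -68°: θ ← 0° -68° = -68°
rotate link 1 by +72°: θ ← -68° +72° = 4°
rotate link 1 by +50°: θ ← 4° +50° = 54°
rotate link 1 by +39°: θ ← 54° +39° = 93°
h = r sin θ − e = 56.921883 − 1 = 55.921883
sin φ = h / L = 55.921883 / 288 = 0.19417321
φ = arcsin(0.19417321) = 11.196429°

11.1964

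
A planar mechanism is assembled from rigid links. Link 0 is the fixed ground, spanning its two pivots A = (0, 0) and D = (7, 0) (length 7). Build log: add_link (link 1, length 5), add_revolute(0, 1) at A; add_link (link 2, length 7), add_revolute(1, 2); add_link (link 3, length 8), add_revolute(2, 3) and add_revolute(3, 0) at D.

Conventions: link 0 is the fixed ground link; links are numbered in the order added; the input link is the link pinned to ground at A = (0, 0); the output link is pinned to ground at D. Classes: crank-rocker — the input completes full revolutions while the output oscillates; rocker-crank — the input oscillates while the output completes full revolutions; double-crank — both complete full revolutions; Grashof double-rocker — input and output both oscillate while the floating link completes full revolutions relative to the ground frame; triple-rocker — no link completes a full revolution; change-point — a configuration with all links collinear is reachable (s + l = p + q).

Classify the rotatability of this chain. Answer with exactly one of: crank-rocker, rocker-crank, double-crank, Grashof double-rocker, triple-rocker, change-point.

lengths: ground=7, input=5, coupler=7, output=8
sorted: s=5 (shortest), l=8 (longest), p+q=14
s + l = 13 vs p + q = 14
s + l < p + q (Grashof) with shortest = input link → crank-rocker

crank-rocker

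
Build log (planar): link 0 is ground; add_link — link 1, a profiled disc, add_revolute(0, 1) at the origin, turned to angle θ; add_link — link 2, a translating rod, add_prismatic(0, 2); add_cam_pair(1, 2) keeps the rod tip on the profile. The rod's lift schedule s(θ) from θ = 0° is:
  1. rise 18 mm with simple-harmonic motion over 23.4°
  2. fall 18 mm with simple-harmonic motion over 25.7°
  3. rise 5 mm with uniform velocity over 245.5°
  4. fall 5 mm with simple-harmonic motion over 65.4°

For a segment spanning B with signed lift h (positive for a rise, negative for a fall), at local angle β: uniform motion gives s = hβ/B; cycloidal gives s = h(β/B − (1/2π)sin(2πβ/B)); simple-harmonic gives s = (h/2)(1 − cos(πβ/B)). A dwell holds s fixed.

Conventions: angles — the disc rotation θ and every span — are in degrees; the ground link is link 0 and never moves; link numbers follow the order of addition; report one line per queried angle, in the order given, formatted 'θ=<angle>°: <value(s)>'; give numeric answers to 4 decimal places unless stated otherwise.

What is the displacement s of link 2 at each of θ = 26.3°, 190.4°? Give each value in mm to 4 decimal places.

seg 1 [0°–23.4°] simple-harmonic, h=18: full span → s += 18 → s = 18.0000
seg 2 [23.4°–49.1°] simple-harmonic, h=-18: θ=26.3° here. β=2.9, B=25.7. -18/2·(1 − cos(π·0.1128)) = -0.5596 → s = 17.4404
seg 2 [23.4°–49.1°] simple-harmonic, h=-18: full span → s += -18 → s = 0.0000
seg 3 [49.1°–294.6°] uniform, h=5: θ=190.4° here. β=141.3, B=245.5. 5·141.3/245.5 = 2.8778 → s = 2.8778

θ=26.3°: 17.4404
θ=190.4°: 2.8778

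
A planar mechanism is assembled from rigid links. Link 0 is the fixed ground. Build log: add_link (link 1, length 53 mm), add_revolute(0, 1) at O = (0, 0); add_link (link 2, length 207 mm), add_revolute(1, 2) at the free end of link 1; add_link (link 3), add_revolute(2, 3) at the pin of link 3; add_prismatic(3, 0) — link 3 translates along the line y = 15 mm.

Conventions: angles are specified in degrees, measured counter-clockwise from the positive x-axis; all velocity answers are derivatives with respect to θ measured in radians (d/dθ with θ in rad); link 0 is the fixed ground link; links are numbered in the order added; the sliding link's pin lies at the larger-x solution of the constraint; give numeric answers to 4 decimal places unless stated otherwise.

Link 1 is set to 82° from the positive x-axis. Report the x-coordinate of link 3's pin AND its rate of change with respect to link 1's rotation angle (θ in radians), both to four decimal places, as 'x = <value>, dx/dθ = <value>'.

geometry: r = 53 mm, L = 207 mm, e = 15 mm
crank pin P = (r cos θ, r sin θ) = (7.376174, 52.484208)
h = r sin θ − e = 52.484208 − 15 = 37.484208
x = r cos θ + √(L² − h²) = 7.376174 + 203.577833 = 210.954008
dx/dθ = −r sin θ − h·r cos θ/√(L² − h²) (θ in radians; h = 37.484208) = -53.842362

x = 210.9540, dx/dθ = -53.8424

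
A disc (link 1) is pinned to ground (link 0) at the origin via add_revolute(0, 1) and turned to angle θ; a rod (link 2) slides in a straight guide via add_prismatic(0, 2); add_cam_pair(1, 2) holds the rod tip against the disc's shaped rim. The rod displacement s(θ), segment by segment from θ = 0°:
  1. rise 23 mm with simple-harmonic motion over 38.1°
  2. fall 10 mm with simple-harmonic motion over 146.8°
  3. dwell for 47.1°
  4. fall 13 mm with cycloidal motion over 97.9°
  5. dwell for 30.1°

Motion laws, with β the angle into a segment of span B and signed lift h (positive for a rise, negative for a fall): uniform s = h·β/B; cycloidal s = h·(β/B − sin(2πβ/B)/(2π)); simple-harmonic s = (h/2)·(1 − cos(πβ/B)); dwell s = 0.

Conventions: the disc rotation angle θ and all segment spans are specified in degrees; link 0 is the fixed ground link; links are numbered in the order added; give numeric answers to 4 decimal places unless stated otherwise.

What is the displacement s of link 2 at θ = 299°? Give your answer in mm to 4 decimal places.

segment 1 (0° to 38.1°, simple-harmonic, h = 23) is passed completely: s = 0.0000 + (23) = 23.0000
segment 2 (38.1° to 184.9°, simple-harmonic, h = -10) is passed completely: s = 23.0000 + (-10) = 13.0000
segment 3 (184.9° to 232°, dwell): s unchanged at 13.0000
θ = 299° falls in segment 4 (232° to 329.9°, cycloidal, h = -13): β = 299 − 232 = 67°, B = 97.9°; Δs = -13·(0.6844 − sin(2π·0.6844)/(2π)) = -10.7924; s = 13.0000 − 10.7924 = 2.2076

2.2076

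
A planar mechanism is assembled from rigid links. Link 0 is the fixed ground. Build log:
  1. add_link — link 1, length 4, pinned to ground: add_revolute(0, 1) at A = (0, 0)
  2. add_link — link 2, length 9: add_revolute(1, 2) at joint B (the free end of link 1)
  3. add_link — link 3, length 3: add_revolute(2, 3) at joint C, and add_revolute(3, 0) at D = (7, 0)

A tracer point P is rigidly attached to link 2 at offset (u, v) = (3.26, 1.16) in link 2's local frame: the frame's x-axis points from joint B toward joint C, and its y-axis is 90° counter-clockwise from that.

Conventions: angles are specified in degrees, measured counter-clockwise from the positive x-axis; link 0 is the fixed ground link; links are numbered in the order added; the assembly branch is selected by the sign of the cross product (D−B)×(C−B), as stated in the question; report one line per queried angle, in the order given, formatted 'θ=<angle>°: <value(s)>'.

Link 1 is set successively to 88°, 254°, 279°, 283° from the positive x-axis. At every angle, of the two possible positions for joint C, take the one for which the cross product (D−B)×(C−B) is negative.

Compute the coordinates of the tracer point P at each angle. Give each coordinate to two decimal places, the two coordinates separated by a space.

A=(0,0), D=(7.00,0)
θ=88°: B = A + 4.00·(cos88°, sin88°) = (0.1396, 3.9976)
θ=88°: |BD| = 7.9401
θ=88°: circle(B,9.00) ∩ circle(D,3.00): a=8.5040, h=2.9465
θ=88°:   candidates: C₊=(8.9707,2.2620) cross=23.396; C₋=(6.0037,-2.8297) cross=-23.396
θ=88°:   branch - wants cross < 0 → take C=(6.0037,-2.8297) (cross=-23.396)
θ=88°: ex = (C−B)/|BC| = (0.6516,-0.7586); ey = (0.7586,0.6516)
θ=88°: P = B + 3.26·ex + 1.16·ey = (3.1437,2.2804)
θ=254°: B = A + 4.00·(cos254°, sin254°) = (-1.1025, -3.8450)
θ=254°: |BD| = 8.9686
θ=254°: circle(B,9.00) ∩ circle(D,3.00): a=8.4983, h=2.9629
θ=254°:   candidates: C₊=(5.3049,2.4752) cross=26.573; C₋=(7.8454,-2.8784) cross=-26.573
θ=254°:   branch - wants cross < 0 → take C=(7.8454,-2.8784) (cross=-26.573)
θ=254°: ex = (C−B)/|BC| = (0.9942,0.1074); ey = (-0.1074,0.9942)
θ=254°: P = B + 3.26·ex + 1.16·ey = (2.0140,-2.3416)
θ=279°: B = A + 4.00·(cos279°, sin279°) = (0.6257, -3.9508)
θ=279°: |BD| = 7.4993
θ=279°: circle(B,9.00) ∩ circle(D,3.00): a=8.5501, h=2.8100
θ=279°:   candidates: C₊=(6.4128,2.9420) cross=21.073; C₋=(9.3735,-1.8348) cross=-21.073
θ=279°:   branch - wants cross < 0 → take C=(9.3735,-1.8348) (cross=-21.073)
θ=279°: ex = (C−B)/|BC| = (0.9720,0.2351); ey = (-0.2351,0.9720)
θ=279°: P = B + 3.26·ex + 1.16·ey = (3.5216,-2.0568)
θ=283°: B = A + 4.00·(cos283°, sin283°) = (0.8998, -3.8975)
θ=283°: |BD| = 7.2390
θ=283°: circle(B,9.00) ∩ circle(D,3.00): a=8.5926, h=2.6773
θ=283°:   candidates: C₊=(6.6992,2.9849) cross=19.381; C₋=(9.5821,-1.5273) cross=-19.381
θ=283°:   branch - wants cross < 0 → take C=(9.5821,-1.5273) (cross=-19.381)
θ=283°: ex = (C−B)/|BC| = (0.9647,0.2634); ey = (-0.2634,0.9647)
θ=283°: P = B + 3.26·ex + 1.16·ey = (3.7392,-1.9199)

θ=88°: 3.14 2.28
θ=254°: 2.01 -2.34
θ=279°: 3.52 -2.06
θ=283°: 3.74 -1.92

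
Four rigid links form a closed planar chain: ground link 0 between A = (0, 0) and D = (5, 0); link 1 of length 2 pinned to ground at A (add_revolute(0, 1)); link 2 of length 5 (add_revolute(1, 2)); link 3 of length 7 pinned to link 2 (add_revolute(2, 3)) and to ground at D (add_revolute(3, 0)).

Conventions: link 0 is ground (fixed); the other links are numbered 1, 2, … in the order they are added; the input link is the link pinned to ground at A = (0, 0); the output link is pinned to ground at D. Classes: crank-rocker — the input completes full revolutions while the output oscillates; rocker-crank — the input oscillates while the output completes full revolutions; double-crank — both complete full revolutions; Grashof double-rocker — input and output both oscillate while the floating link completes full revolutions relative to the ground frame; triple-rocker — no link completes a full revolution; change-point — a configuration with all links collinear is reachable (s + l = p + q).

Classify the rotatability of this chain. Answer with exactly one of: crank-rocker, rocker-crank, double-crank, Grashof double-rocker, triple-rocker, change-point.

lengths: ground=5, input=2, coupler=5, output=7
sorted: s=2 (shortest), l=7 (longest), p+q=10
s + l = 9 vs p + q = 10
s + l < p + q (Grashof) with shortest = input link → crank-rocker

crank-rocker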